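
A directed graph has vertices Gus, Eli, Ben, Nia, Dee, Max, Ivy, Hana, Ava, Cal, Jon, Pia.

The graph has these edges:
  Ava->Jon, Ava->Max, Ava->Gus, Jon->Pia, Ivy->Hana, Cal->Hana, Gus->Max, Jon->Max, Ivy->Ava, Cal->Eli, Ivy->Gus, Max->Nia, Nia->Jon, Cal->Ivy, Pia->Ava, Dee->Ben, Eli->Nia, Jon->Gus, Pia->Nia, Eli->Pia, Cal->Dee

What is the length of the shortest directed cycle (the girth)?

3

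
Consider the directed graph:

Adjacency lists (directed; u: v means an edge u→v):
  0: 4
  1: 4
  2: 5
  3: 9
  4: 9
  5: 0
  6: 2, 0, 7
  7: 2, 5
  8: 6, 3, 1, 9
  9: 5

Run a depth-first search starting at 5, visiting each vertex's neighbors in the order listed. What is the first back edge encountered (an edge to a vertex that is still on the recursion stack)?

DFS from 5 (visiting each vertex's neighbors in the order listed); mark gray on enter, black on exit:
5 gray
  0 gray
    4 gray
      9 gray
        9→5: 5 is gray → back edge
First back edge: 9 → 5.

9->5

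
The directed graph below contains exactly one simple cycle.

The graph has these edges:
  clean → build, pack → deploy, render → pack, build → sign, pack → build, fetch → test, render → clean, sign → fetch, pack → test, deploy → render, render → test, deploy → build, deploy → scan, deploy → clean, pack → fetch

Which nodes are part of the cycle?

DFS with gray/black marking from deploy:
deploy gray
  render gray
    test gray
    test black
    pack gray
      pack→deploy: deploy is gray → back edge
Back edge closes the cycle deploy → render → pack → deploy; its vertices are {pack, deploy, render}.

pack, deploy, render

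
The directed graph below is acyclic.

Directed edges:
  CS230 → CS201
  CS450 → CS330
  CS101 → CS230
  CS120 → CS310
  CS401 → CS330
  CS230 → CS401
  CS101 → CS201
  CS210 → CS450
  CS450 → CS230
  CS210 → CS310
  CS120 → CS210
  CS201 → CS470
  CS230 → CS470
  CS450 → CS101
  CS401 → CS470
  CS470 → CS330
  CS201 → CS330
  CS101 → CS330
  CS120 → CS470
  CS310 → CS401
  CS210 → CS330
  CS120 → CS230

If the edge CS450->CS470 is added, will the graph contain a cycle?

No

Adding CS450→CS470 creates a cycle iff CS470 can already reach CS450.
Explore from CS470: no path reaches CS450. The graph stays acyclic.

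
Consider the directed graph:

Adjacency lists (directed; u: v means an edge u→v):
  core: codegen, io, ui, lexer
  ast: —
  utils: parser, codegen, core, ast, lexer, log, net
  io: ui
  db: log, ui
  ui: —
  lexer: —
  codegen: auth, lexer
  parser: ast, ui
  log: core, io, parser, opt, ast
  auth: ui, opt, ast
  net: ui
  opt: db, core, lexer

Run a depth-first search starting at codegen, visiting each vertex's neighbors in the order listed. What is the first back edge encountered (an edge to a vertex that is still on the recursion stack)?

core→codegen

DFS from codegen (visiting each vertex's neighbors in the order listed); mark gray on enter, black on exit:
codegen gray
  auth gray
    ui gray
    ui black
    opt gray
      db gray
        log gray
          core gray
            core→codegen: codegen is gray → back edge
First back edge: core → codegen.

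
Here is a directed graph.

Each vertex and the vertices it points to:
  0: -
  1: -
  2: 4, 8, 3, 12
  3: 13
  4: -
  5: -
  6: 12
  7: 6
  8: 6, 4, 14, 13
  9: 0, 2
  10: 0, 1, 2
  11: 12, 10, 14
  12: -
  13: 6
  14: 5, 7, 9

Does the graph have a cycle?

DFS with white/gray/black marking, starting from 2:
2 gray
  4 gray
  4 black
  8 gray
    6 gray
      12 gray
      12 black
    6 black
    8→4: 4 black — skip
    14 gray
      5 gray
      5 black
      7 gray
        7→6: 6 black — skip
      7 black
      9 gray
        0 gray
        0 black
        9→2: 2 is gray → back edge
Back edge found, so a cycle exists: 2 → 8 → 14 → 9 → 2.

Yes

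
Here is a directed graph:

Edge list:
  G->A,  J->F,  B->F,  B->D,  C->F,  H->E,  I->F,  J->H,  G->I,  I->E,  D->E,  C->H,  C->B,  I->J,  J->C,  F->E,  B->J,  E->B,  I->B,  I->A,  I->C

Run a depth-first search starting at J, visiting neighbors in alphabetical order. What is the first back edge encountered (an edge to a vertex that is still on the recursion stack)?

E->B

DFS from J (visiting neighbors in alphabetical order); mark gray on enter, black on exit:
J gray
  C gray
    B gray
      D gray
        E gray
          E→B: B is gray → back edge
First back edge: E → B.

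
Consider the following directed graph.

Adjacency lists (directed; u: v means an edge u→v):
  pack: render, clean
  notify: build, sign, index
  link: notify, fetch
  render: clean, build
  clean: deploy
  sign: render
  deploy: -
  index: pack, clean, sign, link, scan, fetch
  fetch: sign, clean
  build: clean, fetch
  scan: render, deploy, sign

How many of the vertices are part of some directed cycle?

A vertex is on a directed cycle iff it belongs to a strongly connected component of size ≥ 2 (or has a self-loop).
The vertices on cycles are {link, sign, build, fetch, index, notify, render} — 7 in total.

7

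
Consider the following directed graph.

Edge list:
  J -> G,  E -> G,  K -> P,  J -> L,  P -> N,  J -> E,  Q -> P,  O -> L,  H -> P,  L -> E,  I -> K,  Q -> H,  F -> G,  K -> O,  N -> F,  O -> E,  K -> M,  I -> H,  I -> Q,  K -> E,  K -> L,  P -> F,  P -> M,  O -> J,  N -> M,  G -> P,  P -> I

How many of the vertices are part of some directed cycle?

12

A vertex is on a directed cycle iff it belongs to a strongly connected component of size ≥ 2 (or has a self-loop).
The vertices on cycles are {E, F, G, H, I, J, K, L, N, O, P, Q} — 12 in total.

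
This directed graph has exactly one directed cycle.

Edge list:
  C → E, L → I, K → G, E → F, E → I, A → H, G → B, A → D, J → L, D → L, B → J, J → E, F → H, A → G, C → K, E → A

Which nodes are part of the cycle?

A, B, E, G, J

DFS with gray/black marking from E:
E gray
  I gray
  I black
  F gray
    H gray
    H black
  F black
  A gray
    G gray
      B gray
        J gray
          L gray
            L→I: I black — skip
          L black
          J→E: E is gray → back edge
Back edge closes the cycle E → A → G → B → J → E; its vertices are {A, B, E, G, J}.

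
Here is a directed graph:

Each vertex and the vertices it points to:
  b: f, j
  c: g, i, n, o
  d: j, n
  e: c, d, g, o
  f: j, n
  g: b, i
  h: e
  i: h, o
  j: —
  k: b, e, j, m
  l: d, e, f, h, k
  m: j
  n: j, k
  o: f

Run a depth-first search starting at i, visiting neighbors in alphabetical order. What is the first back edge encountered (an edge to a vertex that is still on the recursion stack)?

k->b

DFS from i (visiting neighbors in alphabetical order); mark gray on enter, black on exit:
i gray
  h gray
    e gray
      c gray
        g gray
          b gray
            f gray
              j gray
              j black
              n gray
                n→j: j black — skip
                k gray
                  k→b: b is gray → back edge
First back edge: k → b.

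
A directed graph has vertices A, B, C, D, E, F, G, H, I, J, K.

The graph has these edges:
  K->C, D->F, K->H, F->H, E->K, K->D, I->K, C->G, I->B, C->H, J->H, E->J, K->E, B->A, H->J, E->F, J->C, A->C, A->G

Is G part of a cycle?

No

G lies on a cycle iff there is a path from G back to itself.
Exploring from G, it never reaches itself; equivalently, its strongly connected component is a singleton.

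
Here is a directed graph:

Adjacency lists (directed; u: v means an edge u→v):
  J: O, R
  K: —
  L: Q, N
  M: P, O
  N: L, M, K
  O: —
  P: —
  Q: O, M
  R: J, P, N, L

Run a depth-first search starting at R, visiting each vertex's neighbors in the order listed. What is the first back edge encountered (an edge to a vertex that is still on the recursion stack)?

DFS from R (visiting each vertex's neighbors in the order listed); mark gray on enter, black on exit:
R gray
  J gray
    O gray
    O black
    J→R: R is gray → back edge
First back edge: J → R.

J→R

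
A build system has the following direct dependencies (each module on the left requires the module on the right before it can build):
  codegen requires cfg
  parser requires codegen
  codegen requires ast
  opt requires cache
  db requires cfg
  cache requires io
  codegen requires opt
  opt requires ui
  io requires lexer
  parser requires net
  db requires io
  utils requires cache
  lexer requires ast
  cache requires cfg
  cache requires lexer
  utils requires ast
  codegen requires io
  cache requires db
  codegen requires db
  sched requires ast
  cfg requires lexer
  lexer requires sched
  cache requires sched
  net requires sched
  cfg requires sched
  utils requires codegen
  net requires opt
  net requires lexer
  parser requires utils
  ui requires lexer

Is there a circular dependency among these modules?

No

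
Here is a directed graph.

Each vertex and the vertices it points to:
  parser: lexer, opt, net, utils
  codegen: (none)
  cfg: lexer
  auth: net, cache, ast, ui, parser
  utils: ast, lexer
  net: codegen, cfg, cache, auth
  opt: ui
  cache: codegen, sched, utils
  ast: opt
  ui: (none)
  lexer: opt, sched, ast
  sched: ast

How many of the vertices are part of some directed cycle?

3

A vertex is on a directed cycle iff it belongs to a strongly connected component of size ≥ 2 (or has a self-loop).
The vertices on cycles are {net, auth, parser} — 3 in total.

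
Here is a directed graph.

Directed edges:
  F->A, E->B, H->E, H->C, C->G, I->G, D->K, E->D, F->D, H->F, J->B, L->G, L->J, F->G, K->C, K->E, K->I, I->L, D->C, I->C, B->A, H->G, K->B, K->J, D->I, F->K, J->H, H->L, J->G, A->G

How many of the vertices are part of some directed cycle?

A vertex is on a directed cycle iff it belongs to a strongly connected component of size ≥ 2 (or has a self-loop).
The vertices on cycles are {D, E, F, H, I, J, K, L} — 8 in total.

8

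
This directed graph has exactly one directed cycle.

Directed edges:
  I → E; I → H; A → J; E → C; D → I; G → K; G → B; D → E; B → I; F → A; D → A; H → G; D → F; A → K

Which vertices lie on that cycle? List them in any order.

B, G, H, I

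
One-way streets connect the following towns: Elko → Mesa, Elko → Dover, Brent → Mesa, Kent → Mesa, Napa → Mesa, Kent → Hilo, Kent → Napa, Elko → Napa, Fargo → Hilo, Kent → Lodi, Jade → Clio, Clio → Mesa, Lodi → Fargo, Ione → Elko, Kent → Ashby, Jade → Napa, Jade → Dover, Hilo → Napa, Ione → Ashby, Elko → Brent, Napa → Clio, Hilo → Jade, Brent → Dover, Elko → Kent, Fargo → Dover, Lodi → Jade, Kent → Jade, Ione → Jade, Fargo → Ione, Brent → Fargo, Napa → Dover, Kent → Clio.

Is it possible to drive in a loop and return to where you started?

Yes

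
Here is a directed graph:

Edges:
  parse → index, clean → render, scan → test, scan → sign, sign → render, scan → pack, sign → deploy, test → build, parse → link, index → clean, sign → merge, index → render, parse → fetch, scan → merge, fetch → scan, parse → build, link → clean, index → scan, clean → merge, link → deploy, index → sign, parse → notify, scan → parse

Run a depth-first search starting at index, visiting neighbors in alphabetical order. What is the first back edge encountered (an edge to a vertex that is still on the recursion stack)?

fetch→scan

DFS from index (visiting neighbors in alphabetical order); mark gray on enter, black on exit:
index gray
  clean gray
    merge gray
    merge black
    render gray
    render black
  clean black
  index→render: render black — skip
  scan gray
    scan→merge: merge black — skip
    pack gray
    pack black
    parse gray
      build gray
      build black
      fetch gray
        fetch→scan: scan is gray → back edge
First back edge: fetch → scan.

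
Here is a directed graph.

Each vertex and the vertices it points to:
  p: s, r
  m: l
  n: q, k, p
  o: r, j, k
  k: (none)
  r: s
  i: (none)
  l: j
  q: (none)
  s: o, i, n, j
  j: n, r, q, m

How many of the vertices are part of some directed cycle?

A vertex is on a directed cycle iff it belongs to a strongly connected component of size ≥ 2 (or has a self-loop).
The vertices on cycles are {j, l, m, n, o, p, r, s} — 8 in total.

8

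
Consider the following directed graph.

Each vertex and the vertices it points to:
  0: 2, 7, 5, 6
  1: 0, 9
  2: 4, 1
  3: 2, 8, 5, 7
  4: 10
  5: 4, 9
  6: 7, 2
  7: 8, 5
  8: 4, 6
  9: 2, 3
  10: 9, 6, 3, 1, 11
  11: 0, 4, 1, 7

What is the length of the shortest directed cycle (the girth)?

For each vertex v, BFS finds the shortest path from v back to v.
The shortest such closed walk is 10 → 11 → 4 → 10, length 3.

3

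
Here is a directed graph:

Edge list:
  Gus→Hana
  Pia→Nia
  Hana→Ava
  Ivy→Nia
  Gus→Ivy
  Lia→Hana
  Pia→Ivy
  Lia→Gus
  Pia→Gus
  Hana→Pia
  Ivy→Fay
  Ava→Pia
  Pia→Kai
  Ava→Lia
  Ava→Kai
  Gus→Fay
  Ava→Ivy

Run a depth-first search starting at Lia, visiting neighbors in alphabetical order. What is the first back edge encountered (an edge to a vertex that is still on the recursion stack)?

Ava→Lia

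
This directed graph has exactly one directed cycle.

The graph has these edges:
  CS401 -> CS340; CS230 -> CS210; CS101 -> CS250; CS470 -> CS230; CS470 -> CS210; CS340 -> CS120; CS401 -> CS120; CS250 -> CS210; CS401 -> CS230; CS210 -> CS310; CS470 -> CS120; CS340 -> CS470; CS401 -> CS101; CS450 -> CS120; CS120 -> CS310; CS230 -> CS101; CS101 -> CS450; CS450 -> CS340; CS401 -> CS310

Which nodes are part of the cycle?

CS101, CS230, CS340, CS450, CS470

DFS with gray/black marking from CS101:
CS101 gray
  CS250 gray
    CS210 gray
      CS310 gray
      CS310 black
    CS210 black
  CS250 black
  CS450 gray
    CS120 gray
      CS120→CS310: CS310 black — skip
    CS120 black
    CS340 gray
      CS340→CS120: CS120 black — skip
      CS470 gray
        CS470→CS120: CS120 black — skip
        CS230 gray
          CS230→CS210: CS210 black — skip
          CS230→CS101: CS101 is gray → back edge
Back edge closes the cycle CS101 → CS450 → CS340 → CS470 → CS230 → CS101; its vertices are {CS101, CS230, CS340, CS450, CS470}.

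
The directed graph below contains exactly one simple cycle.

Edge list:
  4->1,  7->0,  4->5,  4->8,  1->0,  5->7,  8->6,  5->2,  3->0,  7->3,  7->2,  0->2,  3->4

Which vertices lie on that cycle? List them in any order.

3, 4, 5, 7

DFS with gray/black marking from 4:
4 gray
  8 gray
    6 gray
    6 black
  8 black
  1 gray
    0 gray
      2 gray
      2 black
    0 black
  1 black
  5 gray
    7 gray
      7→0: 0 black — skip
      7→2: 2 black — skip
      3 gray
        3→4: 4 is gray → back edge
Back edge closes the cycle 4 → 5 → 7 → 3 → 4; its vertices are {3, 4, 5, 7}.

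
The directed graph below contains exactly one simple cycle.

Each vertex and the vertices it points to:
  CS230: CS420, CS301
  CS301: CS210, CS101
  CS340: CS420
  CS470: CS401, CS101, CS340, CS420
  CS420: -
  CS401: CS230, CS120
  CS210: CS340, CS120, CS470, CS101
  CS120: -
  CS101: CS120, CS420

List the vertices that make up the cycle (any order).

DFS with gray/black marking from CS301:
CS301 gray
  CS210 gray
    CS340 gray
      CS420 gray
      CS420 black
    CS340 black
    CS120 gray
    CS120 black
    CS470 gray
      CS401 gray
        CS230 gray
          CS230→CS420: CS420 black — skip
          CS230→CS301: CS301 is gray → back edge
Back edge closes the cycle CS301 → CS210 → CS470 → CS401 → CS230 → CS301; its vertices are {CS210, CS230, CS301, CS401, CS470}.

CS210, CS230, CS301, CS401, CS470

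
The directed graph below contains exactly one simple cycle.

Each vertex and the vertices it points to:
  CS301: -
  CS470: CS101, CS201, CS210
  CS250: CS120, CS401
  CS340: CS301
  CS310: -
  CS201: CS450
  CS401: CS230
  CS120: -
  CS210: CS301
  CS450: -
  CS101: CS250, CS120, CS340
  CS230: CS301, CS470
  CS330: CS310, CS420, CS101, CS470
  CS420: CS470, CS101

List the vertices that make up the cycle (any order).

DFS with gray/black marking from CS101:
CS101 gray
  CS250 gray
    CS120 gray
    CS120 black
    CS401 gray
      CS230 gray
        CS301 gray
        CS301 black
        CS470 gray
          CS470→CS101: CS101 is gray → back edge
Back edge closes the cycle CS101 → CS250 → CS401 → CS230 → CS470 → CS101; its vertices are {CS101, CS230, CS250, CS401, CS470}.

CS101, CS230, CS250, CS401, CS470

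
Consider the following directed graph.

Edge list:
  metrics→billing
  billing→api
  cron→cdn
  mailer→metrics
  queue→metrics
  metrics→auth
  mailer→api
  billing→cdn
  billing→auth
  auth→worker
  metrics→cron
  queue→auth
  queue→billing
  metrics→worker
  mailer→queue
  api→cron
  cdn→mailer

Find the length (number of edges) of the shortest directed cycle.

4

For each vertex v, BFS finds the shortest path from v back to v.
The shortest such closed walk is mailer → queue → billing → cdn → mailer, length 4.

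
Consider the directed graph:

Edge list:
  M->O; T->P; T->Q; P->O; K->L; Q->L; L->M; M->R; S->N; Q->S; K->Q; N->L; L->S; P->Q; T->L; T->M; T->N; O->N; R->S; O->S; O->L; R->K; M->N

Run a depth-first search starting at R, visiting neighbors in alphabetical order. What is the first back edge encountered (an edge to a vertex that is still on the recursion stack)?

N->L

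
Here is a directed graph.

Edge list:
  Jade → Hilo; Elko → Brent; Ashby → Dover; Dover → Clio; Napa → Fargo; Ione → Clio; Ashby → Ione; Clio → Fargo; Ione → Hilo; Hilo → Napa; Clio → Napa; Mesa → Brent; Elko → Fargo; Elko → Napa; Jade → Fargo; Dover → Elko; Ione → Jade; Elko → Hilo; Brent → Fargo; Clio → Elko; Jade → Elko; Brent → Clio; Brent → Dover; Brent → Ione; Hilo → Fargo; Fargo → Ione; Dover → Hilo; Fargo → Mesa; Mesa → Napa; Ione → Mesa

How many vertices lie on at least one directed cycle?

10

A vertex is on a directed cycle iff it belongs to a strongly connected component of size ≥ 2 (or has a self-loop).
The vertices on cycles are {Clio, Elko, Hilo, Ione, Jade, Mesa, Napa, Brent, Dover, Fargo} — 10 in total.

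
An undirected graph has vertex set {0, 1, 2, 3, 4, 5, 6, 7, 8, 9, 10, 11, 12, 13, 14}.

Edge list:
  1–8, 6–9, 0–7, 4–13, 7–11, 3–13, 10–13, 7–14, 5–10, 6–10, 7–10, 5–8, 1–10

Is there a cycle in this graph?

DFS, tracking each vertex's parent; an edge to a visited non-parent vertex closes a cycle.
Start from 3:
visit 3 (parent –)
  visit 13 (parent 3)
    visit 4 (parent 13)
      4–13: parent, skip
    13–3: parent, skip
    visit 10 (parent 13)
      visit 5 (parent 10)
        visit 8 (parent 5)
          8–5: parent, skip
          visit 1 (parent 8)
            1–8: parent, skip
            1–10: 10 visited and ≠ parent → cycle
Cycle: 10 – 5 – 8 – 1 – 10.

Yes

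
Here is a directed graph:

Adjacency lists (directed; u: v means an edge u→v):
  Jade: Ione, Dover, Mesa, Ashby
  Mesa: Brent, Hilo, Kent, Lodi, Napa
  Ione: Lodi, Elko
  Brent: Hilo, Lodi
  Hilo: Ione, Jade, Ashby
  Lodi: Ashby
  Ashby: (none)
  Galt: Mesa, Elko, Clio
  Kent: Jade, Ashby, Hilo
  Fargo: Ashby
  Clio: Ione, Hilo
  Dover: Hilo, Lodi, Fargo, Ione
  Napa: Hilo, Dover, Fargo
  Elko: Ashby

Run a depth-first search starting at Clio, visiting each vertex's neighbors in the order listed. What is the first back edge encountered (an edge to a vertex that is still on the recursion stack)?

Dover->Hilo

DFS from Clio (visiting each vertex's neighbors in the order listed); mark gray on enter, black on exit:
Clio gray
  Ione gray
    Lodi gray
      Ashby gray
      Ashby black
    Lodi black
    Elko gray
      Elko→Ashby: Ashby black — skip
    Elko black
  Ione black
  Hilo gray
    Hilo→Ione: Ione black — skip
    Jade gray
      Jade→Ione: Ione black — skip
      Dover gray
        Dover→Hilo: Hilo is gray → back edge
First back edge: Dover → Hilo.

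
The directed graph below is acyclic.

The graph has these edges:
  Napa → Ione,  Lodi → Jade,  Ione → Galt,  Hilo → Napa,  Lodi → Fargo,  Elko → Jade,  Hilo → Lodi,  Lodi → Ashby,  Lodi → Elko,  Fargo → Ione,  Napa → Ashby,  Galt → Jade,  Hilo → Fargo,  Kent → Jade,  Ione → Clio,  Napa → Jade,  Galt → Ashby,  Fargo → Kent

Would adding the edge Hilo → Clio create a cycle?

No

Adding Hilo→Clio creates a cycle iff Clio can already reach Hilo.
Explore from Clio: no path reaches Hilo. The graph stays acyclic.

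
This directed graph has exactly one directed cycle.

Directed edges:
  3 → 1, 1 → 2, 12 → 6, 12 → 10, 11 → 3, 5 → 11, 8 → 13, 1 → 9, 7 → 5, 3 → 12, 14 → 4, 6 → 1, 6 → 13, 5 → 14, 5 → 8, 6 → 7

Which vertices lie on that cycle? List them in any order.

3, 5, 6, 7, 11, 12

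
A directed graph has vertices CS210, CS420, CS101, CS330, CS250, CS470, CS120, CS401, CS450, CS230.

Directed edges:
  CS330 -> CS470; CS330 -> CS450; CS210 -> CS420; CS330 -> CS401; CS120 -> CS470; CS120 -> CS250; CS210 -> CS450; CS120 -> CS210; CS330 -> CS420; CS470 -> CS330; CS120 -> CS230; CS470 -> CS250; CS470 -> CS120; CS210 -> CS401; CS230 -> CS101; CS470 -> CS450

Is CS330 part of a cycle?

Yes

CS330 is on a cycle iff CS330 can reach itself via ≥1 edge.
CS330 → CS470 → CS330 — yes.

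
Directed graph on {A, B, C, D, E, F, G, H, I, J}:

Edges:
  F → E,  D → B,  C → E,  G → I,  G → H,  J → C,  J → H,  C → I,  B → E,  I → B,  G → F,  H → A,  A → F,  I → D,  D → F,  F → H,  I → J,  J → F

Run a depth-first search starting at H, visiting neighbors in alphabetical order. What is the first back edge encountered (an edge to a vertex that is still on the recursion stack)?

DFS from H (visiting neighbors in alphabetical order); mark gray on enter, black on exit:
H gray
  A gray
    F gray
      E gray
      E black
      F→H: H is gray → back edge
First back edge: F → H.

F->H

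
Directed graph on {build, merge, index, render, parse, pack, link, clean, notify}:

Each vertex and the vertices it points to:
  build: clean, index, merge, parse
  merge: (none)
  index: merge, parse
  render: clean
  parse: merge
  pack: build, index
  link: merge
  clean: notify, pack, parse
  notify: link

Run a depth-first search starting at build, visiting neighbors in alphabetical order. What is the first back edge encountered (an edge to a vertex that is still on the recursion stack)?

pack→build

DFS from build (visiting neighbors in alphabetical order); mark gray on enter, black on exit:
build gray
  clean gray
    notify gray
      link gray
        merge gray
        merge black
      link black
    notify black
    pack gray
      pack→build: build is gray → back edge
First back edge: pack → build.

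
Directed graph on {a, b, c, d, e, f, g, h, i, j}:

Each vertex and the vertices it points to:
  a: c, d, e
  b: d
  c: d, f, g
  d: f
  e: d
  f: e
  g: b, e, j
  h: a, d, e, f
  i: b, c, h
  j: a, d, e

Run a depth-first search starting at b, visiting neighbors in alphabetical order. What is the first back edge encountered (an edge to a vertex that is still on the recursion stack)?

DFS from b (visiting neighbors in alphabetical order); mark gray on enter, black on exit:
b gray
  d gray
    f gray
      e gray
        e→d: d is gray → back edge
First back edge: e → d.

e->d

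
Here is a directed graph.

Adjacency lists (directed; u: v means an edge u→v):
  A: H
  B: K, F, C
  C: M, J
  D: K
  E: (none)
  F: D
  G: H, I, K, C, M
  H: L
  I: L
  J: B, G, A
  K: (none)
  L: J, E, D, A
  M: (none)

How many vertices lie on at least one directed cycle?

8

A vertex is on a directed cycle iff it belongs to a strongly connected component of size ≥ 2 (or has a self-loop).
The vertices on cycles are {A, B, C, G, H, I, J, L} — 8 in total.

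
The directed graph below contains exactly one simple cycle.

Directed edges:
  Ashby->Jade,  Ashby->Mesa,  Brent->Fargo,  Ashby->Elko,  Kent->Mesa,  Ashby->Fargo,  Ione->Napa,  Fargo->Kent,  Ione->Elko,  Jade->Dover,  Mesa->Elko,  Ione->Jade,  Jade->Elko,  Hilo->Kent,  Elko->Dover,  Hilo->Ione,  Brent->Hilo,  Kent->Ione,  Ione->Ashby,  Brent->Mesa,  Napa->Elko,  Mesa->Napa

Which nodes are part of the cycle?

Ione, Kent, Ashby, Fargo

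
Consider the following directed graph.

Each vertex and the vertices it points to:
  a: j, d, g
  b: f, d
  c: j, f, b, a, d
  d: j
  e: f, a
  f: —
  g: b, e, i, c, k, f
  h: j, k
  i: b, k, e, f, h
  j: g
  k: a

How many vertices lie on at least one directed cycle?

A vertex is on a directed cycle iff it belongs to a strongly connected component of size ≥ 2 (or has a self-loop).
The vertices on cycles are {a, b, c, d, e, g, h, i, j, k} — 10 in total.

10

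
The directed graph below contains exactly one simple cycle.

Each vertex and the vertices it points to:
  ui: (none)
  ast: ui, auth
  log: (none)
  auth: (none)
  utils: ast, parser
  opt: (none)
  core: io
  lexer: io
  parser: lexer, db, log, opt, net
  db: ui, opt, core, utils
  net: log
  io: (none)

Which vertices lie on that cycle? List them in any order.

db, utils, parser

DFS with gray/black marking from parser:
parser gray
  lexer gray
    io gray
    io black
  lexer black
  db gray
    ui gray
    ui black
    opt gray
    opt black
    core gray
      core→io: io black — skip
    core black
    utils gray
      ast gray
        ast→ui: ui black — skip
        auth gray
        auth black
      ast black
      utils→parser: parser is gray → back edge
Back edge closes the cycle parser → db → utils → parser; its vertices are {db, utils, parser}.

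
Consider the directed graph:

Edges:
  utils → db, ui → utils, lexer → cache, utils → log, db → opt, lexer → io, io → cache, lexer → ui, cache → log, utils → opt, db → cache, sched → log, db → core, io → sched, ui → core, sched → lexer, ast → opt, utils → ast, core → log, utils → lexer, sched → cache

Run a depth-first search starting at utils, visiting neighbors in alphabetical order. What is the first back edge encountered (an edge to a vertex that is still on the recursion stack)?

sched->lexer

DFS from utils (visiting neighbors in alphabetical order); mark gray on enter, black on exit:
utils gray
  ast gray
    opt gray
    opt black
  ast black
  db gray
    cache gray
      log gray
      log black
    cache black
    core gray
      core→log: log black — skip
    core black
    db→opt: opt black — skip
  db black
  lexer gray
    lexer→cache: cache black — skip
    io gray
      io→cache: cache black — skip
      sched gray
        sched→cache: cache black — skip
        sched→lexer: lexer is gray → back edge
First back edge: sched → lexer.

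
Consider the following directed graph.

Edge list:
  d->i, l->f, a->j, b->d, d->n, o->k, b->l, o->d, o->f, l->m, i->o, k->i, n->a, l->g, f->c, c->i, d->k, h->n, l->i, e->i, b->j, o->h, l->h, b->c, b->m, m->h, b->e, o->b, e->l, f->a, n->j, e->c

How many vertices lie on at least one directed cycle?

9

A vertex is on a directed cycle iff it belongs to a strongly connected component of size ≥ 2 (or has a self-loop).
The vertices on cycles are {b, c, d, e, f, i, k, l, o} — 9 in total.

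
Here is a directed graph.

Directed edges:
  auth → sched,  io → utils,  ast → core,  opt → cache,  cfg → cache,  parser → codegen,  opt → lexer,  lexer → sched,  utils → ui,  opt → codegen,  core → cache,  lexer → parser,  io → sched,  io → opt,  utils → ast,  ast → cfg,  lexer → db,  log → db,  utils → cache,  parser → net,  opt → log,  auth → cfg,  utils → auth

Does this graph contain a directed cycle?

No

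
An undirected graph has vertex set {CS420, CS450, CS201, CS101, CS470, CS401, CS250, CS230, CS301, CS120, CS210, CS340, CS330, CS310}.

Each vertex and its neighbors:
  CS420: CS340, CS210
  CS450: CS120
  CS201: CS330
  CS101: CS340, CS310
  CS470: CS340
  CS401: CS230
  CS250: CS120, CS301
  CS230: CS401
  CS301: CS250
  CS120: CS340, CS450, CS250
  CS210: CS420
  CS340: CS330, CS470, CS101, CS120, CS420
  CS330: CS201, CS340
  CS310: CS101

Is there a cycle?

No

DFS, tracking each vertex's parent; an edge to a visited non-parent vertex closes a cycle.
Start from CS340:
visit CS340 (parent –)
  visit CS330 (parent CS340)
    visit CS201 (parent CS330)
      CS201–CS330: parent, skip
    CS330–CS340: parent, skip
  visit CS470 (parent CS340)
    CS470–CS340: parent, skip
  visit CS101 (parent CS340)
    CS101–CS340: parent, skip
    visit CS310 (parent CS101)
      CS310–CS101: parent, skip
  visit CS120 (parent CS340)
    CS120–CS340: parent, skip
    visit CS450 (parent CS120)
      CS450–CS120: parent, skip
    visit CS250 (parent CS120)
      CS250–CS120: parent, skip
      visit CS301 (parent CS250)
        CS301–CS250: parent, skip
  visit CS420 (parent CS340)
    CS420–CS340: parent, skip
    visit CS210 (parent CS420)
      CS210–CS420: parent, skip
visit CS401 (parent –)
  visit CS230 (parent CS401)
    CS230–CS401: parent, skip
No non-parent visited neighbor found — the graph is a forest.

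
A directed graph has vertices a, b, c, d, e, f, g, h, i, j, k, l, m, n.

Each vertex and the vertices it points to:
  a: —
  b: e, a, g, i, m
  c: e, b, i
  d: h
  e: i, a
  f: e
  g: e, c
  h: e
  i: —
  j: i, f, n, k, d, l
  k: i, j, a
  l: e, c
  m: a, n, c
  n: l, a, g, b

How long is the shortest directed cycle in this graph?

2

For each vertex v, BFS finds the shortest path from v back to v.
The shortest such closed walk is j → k → j, length 2.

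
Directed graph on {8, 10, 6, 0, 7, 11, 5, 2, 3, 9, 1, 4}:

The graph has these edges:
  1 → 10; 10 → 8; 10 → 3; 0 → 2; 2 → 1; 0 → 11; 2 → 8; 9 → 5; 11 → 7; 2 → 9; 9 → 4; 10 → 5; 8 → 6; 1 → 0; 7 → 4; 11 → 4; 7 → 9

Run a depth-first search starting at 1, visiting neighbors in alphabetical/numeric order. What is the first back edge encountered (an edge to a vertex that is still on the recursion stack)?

DFS from 1 (visiting neighbors in alphabetical/numeric order); mark gray on enter, black on exit:
1 gray
  0 gray
    2 gray
      2→1: 1 is gray → back edge
First back edge: 2 → 1.

2→1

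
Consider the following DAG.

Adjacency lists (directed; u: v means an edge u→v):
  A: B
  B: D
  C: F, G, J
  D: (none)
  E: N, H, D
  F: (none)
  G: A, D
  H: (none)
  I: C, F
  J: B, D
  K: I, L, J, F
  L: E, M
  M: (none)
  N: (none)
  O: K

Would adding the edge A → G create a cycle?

Yes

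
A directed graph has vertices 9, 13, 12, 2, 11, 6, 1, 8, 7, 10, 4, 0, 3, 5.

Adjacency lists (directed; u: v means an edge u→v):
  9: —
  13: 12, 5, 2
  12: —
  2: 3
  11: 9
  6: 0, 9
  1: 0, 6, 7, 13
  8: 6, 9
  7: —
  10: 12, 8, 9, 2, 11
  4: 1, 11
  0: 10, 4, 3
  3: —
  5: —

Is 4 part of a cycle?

Yes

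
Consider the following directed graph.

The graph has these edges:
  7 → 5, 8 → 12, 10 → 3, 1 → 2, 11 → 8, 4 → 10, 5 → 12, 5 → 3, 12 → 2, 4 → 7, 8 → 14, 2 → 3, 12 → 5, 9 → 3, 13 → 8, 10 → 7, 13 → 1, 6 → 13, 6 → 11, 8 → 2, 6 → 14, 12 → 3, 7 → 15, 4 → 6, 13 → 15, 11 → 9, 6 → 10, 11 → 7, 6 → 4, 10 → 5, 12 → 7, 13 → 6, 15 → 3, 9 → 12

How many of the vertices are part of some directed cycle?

A vertex is on a directed cycle iff it belongs to a strongly connected component of size ≥ 2 (or has a self-loop).
The vertices on cycles are {4, 5, 6, 7, 12, 13} — 6 in total.

6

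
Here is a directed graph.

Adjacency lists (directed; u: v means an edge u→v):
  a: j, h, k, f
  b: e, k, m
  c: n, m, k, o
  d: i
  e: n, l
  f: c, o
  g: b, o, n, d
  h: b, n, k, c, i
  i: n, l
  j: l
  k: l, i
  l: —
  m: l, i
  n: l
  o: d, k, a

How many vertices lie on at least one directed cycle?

5

A vertex is on a directed cycle iff it belongs to a strongly connected component of size ≥ 2 (or has a self-loop).
The vertices on cycles are {a, c, f, h, o} — 5 in total.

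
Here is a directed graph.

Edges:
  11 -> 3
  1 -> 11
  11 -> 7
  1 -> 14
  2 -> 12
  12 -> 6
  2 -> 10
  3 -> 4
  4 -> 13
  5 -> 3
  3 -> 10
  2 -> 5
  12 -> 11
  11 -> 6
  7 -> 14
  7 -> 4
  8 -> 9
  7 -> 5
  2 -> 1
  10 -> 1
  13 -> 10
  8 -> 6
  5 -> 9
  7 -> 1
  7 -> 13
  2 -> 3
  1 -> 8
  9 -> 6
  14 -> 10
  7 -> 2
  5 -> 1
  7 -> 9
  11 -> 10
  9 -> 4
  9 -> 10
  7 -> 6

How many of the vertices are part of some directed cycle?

13

A vertex is on a directed cycle iff it belongs to a strongly connected component of size ≥ 2 (or has a self-loop).
The vertices on cycles are {1, 2, 3, 4, 5, 7, 8, 9, 10, 11, 12, 13, 14} — 13 in total.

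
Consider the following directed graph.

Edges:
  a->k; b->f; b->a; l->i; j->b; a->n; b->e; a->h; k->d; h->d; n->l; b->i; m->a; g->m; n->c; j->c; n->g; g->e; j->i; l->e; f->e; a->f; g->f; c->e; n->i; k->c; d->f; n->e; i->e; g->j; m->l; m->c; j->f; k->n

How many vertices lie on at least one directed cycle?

A vertex is on a directed cycle iff it belongs to a strongly connected component of size ≥ 2 (or has a self-loop).
The vertices on cycles are {a, b, g, j, k, m, n} — 7 in total.

7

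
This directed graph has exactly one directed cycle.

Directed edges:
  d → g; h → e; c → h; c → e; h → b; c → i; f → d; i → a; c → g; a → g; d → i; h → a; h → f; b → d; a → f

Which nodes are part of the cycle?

a, d, f, i

DFS with gray/black marking from i:
i gray
  a gray
    f gray
      d gray
        g gray
        g black
        d→i: i is gray → back edge
Back edge closes the cycle i → a → f → d → i; its vertices are {a, d, f, i}.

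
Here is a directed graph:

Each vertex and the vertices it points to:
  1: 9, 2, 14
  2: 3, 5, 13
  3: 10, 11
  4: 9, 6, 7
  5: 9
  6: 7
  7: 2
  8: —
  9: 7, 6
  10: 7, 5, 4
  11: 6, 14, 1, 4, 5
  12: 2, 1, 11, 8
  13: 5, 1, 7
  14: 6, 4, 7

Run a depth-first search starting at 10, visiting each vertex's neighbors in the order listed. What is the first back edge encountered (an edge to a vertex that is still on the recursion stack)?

3→10

DFS from 10 (visiting each vertex's neighbors in the order listed); mark gray on enter, black on exit:
10 gray
  7 gray
    2 gray
      3 gray
        3→10: 10 is gray → back edge
First back edge: 3 → 10.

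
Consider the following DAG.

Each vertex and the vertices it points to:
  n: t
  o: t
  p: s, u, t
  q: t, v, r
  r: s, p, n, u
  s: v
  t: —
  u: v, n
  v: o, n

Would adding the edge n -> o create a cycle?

Adding n→o creates a cycle iff o can already reach n.
Explore from o: no path reaches n. The graph stays acyclic.

No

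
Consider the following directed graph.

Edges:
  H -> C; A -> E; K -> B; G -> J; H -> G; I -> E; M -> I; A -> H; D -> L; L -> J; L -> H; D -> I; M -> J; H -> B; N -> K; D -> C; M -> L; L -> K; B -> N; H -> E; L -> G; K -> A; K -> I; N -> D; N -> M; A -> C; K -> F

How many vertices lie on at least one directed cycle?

8

A vertex is on a directed cycle iff it belongs to a strongly connected component of size ≥ 2 (or has a self-loop).
The vertices on cycles are {A, B, D, H, K, L, M, N} — 8 in total.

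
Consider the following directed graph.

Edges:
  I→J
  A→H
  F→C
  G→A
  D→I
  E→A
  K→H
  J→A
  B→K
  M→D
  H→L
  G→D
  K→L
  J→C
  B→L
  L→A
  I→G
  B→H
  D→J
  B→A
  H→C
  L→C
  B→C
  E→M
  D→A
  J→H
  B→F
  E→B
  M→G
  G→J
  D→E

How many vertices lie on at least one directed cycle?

8

A vertex is on a directed cycle iff it belongs to a strongly connected component of size ≥ 2 (or has a self-loop).
The vertices on cycles are {A, D, E, G, H, I, L, M} — 8 in total.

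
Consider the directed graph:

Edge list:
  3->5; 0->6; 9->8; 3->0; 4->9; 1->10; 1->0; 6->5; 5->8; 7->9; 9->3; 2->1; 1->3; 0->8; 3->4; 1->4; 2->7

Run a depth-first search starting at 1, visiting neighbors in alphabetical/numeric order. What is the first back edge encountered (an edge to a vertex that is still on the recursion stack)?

9->3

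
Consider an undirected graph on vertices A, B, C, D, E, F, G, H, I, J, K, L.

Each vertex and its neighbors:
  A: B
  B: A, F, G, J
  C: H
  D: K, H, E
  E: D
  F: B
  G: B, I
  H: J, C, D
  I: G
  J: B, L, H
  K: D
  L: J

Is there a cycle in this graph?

No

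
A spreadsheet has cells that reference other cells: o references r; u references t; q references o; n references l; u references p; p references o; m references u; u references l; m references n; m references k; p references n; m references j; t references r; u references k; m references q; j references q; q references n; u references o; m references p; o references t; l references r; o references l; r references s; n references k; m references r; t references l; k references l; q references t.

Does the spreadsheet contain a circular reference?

No

DFS with white/gray/black marking, starting from p:
p gray
  n gray
    k gray
      l gray
        r gray
          s gray
          s black
        r black
      l black
    k black
    n→l: l black — skip
  n black
  o gray
    o→l: l black — skip
    o→r: r black — skip
    t gray
      t→r: r black — skip
      t→l: l black — skip
    t black
  o black
p black
j gray
  q gray
    q→n: n black — skip
    q→o: o black — skip
    q→t: t black — skip
  q black
j black
m gray
  m→j: j black — skip
  m→k: k black — skip
  m→p: p black — skip
  m→q: q black — skip
  m→r: r black — skip
  u gray
    u→o: o black — skip
    u→l: l black — skip
    u→k: k black — skip
    u→t: t black — skip
    u→p: p black — skip
  u black
  m→n: n black — skip
m black
Every edge goes to a white or black vertex — no back edge, so the graph is acyclic.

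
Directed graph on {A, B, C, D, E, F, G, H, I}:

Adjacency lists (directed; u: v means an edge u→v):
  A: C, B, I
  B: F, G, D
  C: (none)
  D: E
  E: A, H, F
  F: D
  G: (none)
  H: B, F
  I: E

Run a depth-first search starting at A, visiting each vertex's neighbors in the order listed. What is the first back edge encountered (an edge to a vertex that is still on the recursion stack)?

E->A

DFS from A (visiting each vertex's neighbors in the order listed); mark gray on enter, black on exit:
A gray
  C gray
  C black
  B gray
    F gray
      D gray
        E gray
          E→A: A is gray → back edge
First back edge: E → A.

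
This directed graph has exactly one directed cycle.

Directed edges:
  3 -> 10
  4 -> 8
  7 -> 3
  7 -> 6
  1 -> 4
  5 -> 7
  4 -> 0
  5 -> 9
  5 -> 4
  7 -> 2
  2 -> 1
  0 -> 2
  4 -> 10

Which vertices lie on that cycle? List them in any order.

DFS with gray/black marking from 4:
4 gray
  0 gray
    2 gray
      1 gray
        1→4: 4 is gray → back edge
Back edge closes the cycle 4 → 0 → 2 → 1 → 4; its vertices are {0, 1, 2, 4}.

0, 1, 2, 4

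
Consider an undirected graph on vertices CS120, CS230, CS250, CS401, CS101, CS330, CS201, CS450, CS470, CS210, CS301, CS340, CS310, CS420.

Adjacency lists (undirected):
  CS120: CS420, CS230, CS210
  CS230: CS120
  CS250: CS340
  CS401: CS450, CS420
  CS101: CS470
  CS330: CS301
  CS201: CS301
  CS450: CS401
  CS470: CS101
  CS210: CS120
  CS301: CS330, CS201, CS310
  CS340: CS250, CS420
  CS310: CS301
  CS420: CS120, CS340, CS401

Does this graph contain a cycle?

DFS, tracking each vertex's parent; an edge to a visited non-parent vertex closes a cycle.
Start from CS230:
visit CS230 (parent –)
  visit CS120 (parent CS230)
    visit CS420 (parent CS120)
      CS420–CS120: parent, skip
      visit CS340 (parent CS420)
        visit CS250 (parent CS340)
          CS250–CS340: parent, skip
        CS340–CS420: parent, skip
      visit CS401 (parent CS420)
        visit CS450 (parent CS401)
          CS450–CS401: parent, skip
        CS401–CS420: parent, skip
    CS120–CS230: parent, skip
    visit CS210 (parent CS120)
      CS210–CS120: parent, skip
visit CS101 (parent –)
  visit CS470 (parent CS101)
    CS470–CS101: parent, skip
visit CS330 (parent –)
  visit CS301 (parent CS330)
    CS301–CS330: parent, skip
    visit CS201 (parent CS301)
      CS201–CS301: parent, skip
    visit CS310 (parent CS301)
      CS310–CS301: parent, skip
No non-parent visited neighbor found — the graph is a forest.

No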